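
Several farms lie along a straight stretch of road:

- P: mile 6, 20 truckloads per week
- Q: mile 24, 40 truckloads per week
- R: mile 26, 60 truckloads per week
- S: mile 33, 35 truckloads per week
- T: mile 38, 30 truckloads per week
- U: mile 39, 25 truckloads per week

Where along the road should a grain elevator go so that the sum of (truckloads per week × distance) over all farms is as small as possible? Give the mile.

x = 26

For a sum of weighted absolute distances on a line, the optimum is the weighted median (not the mean). Total weight W = 210; half-weight = 105.
Sort by position and accumulate weight:
  mile 6 (P, w=20) → cum 20
  mile 24 (Q, w=40) → cum 60
  mile 26 (R, w=60) → cum 120  ≥ 105 → median here
  mile 33 (S, w=35) → cum 155
  mile 38 (T, w=30) → cum 185
  mile 39 (U, w=25) → cum 210
Optimal location: mile 26.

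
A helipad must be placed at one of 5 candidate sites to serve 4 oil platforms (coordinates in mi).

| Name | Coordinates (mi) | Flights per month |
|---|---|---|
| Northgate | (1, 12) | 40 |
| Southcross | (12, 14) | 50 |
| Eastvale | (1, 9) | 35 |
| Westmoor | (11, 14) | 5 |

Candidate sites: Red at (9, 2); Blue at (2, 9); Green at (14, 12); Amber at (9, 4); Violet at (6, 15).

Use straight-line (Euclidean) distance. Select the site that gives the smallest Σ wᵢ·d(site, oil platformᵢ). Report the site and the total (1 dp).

Total weighted distance at each candidate:
  Red (9, 2): total = 1563.6
  Blue (2, 9): total = 772.0
  Green (14, 12): total = 1146.4
  Amber (9, 4): total = 1355.7
  Violet (6, 15): total = 836.2
Minimum is at Blue with total 772.0 mi.

Blue, total 772.0 mi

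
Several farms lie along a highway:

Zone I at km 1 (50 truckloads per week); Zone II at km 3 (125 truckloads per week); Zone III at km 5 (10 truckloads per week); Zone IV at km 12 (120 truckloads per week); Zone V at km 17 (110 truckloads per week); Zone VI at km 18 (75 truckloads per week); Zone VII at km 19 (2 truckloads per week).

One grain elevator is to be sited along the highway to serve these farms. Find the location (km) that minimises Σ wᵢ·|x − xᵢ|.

x = 12

For a sum of weighted absolute distances on a line, the optimum is the weighted median (not the mean). Total weight W = 492; half-weight = 246.
Sort by position and accumulate weight:
  km 1 (Zone I, w=50) → cum 50
  km 3 (Zone II, w=125) → cum 175
  km 5 (Zone III, w=10) → cum 185
  km 12 (Zone IV, w=120) → cum 305  ≥ 246 → median here
  km 17 (Zone V, w=110) → cum 415
  km 18 (Zone VI, w=75) → cum 490
  km 19 (Zone VII, w=2) → cum 492
Optimal location: km 12.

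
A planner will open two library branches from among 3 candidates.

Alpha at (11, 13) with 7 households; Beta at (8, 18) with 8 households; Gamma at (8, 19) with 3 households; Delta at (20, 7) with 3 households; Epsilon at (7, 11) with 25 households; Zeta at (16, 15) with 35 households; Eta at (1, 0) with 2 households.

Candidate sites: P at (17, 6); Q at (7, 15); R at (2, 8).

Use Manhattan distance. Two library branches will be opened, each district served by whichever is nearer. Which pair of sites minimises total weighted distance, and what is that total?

Evaluate every pair (each demand assigned to the nearer of the two):
  {P, Q}: total = 558
  {Q, R}: total = 579
  {P, R}: total = 850
Best pair: {P, Q} with total 558.

{P, Q}, total 558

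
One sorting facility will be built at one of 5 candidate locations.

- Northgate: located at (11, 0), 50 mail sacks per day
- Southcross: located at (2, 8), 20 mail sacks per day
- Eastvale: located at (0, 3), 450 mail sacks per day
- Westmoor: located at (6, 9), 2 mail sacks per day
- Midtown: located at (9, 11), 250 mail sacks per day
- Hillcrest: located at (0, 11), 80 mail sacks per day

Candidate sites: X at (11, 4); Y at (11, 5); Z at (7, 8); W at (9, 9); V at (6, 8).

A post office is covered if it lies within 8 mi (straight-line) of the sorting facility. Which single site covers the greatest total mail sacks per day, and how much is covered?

Coverage radius r = 8 mi; a point is covered iff (Δx)²+(Δy)² ≤ 8² = 64.
  X (11, 4): covers {Northgate, Westmoor, Midtown} → 302
  Y (11, 5): covers {Northgate, Westmoor, Midtown} → 302
  Z (7, 8): covers {Southcross, Westmoor, Midtown, Hillcrest} → 352
  W (9, 9): covers {Southcross, Westmoor, Midtown} → 272
  V (6, 8): covers {Southcross, Eastvale, Westmoor, Midtown, Hillcrest} → 802
Maximum coverage at V: 802 mail sacks per day.

V, covering 802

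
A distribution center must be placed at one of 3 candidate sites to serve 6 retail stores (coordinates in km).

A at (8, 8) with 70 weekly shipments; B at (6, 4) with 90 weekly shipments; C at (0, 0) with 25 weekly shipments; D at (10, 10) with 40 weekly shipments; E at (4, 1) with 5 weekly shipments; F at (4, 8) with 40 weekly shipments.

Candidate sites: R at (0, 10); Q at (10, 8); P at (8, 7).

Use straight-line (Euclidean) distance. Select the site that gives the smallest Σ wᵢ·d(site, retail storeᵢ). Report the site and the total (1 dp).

P, total 1005.5 km

Total weighted distance at each candidate:
  R (0, 10): total = 2219.0
  Q (10, 8): total = 1335.4
  P (8, 7): total = 1005.5
Minimum is at P with total 1005.5 km.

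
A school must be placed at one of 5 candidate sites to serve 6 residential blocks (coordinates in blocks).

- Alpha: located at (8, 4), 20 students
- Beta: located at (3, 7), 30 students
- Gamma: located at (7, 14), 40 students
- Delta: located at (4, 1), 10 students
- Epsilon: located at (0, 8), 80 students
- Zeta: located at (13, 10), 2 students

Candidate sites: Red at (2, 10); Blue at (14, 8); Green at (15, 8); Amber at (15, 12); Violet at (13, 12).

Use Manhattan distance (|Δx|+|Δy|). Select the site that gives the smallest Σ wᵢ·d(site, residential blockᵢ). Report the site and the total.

Total weighted distance at each candidate:
  Red (2, 10): total = 1172
  Blue (14, 8): total = 2376
  Green (15, 8): total = 2558
  Amber (15, 12): total = 2958
  Violet (13, 12): total = 2594
Minimum is at Red with total 1172 blocks.

Red, total 1172 blocks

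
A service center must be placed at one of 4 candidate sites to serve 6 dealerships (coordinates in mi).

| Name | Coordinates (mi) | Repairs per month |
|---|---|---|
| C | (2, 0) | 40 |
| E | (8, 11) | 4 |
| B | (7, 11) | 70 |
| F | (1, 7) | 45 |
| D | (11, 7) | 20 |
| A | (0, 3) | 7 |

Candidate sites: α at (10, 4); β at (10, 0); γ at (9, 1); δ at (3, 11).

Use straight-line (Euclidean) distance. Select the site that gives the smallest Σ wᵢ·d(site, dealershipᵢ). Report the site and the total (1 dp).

δ, total 1181.8 mi

Total weighted distance at each candidate:
  α (10, 4): total = 1480.5
  β (10, 0): total = 1890.4
  γ (9, 1): total = 1677.9
  δ (3, 11): total = 1181.8
Minimum is at δ with total 1181.8 mi.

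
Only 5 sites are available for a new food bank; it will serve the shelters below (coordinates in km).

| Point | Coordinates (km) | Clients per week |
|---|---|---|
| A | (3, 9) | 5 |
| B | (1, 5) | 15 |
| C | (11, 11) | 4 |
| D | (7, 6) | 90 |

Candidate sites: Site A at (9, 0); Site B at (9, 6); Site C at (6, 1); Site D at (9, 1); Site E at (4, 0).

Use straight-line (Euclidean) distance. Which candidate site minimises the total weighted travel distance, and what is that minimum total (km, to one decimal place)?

Total weighted distance at each candidate:
  Site A (9, 0): total = 809.5
  Site B (9, 6): total = 356.0
  Site C (6, 1): total = 642.4
  Site D (9, 1): total = 709.6
  Site E (4, 0): total = 788.6
Minimum is at Site B with total 356.0 km.

Site B, total 356.0 km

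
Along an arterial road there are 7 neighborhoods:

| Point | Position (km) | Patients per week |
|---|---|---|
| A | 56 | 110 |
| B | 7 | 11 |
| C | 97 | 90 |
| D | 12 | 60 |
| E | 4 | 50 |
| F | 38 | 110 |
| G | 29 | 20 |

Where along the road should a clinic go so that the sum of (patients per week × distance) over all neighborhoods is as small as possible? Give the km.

x = 38

For a sum of weighted absolute distances on a line, the optimum is the weighted median (not the mean). Total weight W = 451; half-weight = 225.5.
Sort by position and accumulate weight:
  km 4 (E, w=50) → cum 50
  km 7 (B, w=11) → cum 61
  km 12 (D, w=60) → cum 121
  km 29 (G, w=20) → cum 141
  km 38 (F, w=110) → cum 251  ≥ 225.5 → median here
  km 56 (A, w=110) → cum 361
  km 97 (C, w=90) → cum 451
Optimal location: km 38.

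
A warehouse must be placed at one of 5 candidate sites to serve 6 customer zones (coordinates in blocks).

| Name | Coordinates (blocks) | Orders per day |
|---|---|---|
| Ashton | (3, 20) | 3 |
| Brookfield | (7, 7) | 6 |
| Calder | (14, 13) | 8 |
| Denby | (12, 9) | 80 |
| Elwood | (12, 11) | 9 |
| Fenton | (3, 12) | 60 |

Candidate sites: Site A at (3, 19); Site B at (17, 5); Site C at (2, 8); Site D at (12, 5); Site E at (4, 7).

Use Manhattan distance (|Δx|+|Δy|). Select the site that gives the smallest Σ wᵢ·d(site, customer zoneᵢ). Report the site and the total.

Site E, total 1456 blocks

Total weighted distance at each candidate:
  Site A (3, 19): total = 2328
  Site B (17, 5): total = 2326
  Site C (2, 8): total = 1508
  Site D (12, 5): total = 1528
  Site E (4, 7): total = 1456
Minimum is at Site E with total 1456 blocks.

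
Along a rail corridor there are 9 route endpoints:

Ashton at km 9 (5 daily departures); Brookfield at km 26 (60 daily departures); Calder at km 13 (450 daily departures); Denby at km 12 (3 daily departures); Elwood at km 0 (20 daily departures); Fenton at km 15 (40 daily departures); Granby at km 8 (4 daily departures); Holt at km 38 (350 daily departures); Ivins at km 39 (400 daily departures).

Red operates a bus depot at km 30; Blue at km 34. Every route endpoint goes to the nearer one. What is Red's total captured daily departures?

582

The indifferent point is the midpoint (30+34)/2 = 32; route endpoints left of it (closer to Red at 30) go to Red, those right go to Blue.
  Elwood at 0 (w=20) → Red
  Granby at 8 (w=4) → Red
  Ashton at 9 (w=5) → Red
  Denby at 12 (w=3) → Red
  Calder at 13 (w=450) → Red
  Fenton at 15 (w=40) → Red
  Brookfield at 26 (w=60) → Red
  Holt at 38 (w=350) → Blue
  Ivins at 39 (w=400) → Blue
Red captures 582; Blue captures 750.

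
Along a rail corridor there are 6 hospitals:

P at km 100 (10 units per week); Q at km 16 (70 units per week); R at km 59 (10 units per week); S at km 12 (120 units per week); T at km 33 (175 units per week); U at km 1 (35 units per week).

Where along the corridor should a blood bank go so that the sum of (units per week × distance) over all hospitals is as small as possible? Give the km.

x = 16

For a sum of weighted absolute distances on a line, the optimum is the weighted median (not the mean). Total weight W = 420; half-weight = 210.
Sort by position and accumulate weight:
  km 1 (U, w=35) → cum 35
  km 12 (S, w=120) → cum 155
  km 16 (Q, w=70) → cum 225  ≥ 210 → median here
  km 33 (T, w=175) → cum 400
  km 59 (R, w=10) → cum 410
  km 100 (P, w=10) → cum 420
Optimal location: km 16.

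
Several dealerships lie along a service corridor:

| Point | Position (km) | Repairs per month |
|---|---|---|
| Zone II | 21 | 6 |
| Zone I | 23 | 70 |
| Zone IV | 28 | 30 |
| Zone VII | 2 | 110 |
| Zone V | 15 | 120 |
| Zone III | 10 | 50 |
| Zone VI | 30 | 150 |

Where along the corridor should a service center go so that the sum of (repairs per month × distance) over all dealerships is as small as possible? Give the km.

x = 15

For a sum of weighted absolute distances on a line, the optimum is the weighted median (not the mean). Total weight W = 536; half-weight = 268.
Sort by position and accumulate weight:
  km 2 (Zone VII, w=110) → cum 110
  km 10 (Zone III, w=50) → cum 160
  km 15 (Zone V, w=120) → cum 280  ≥ 268 → median here
  km 21 (Zone II, w=6) → cum 286
  km 23 (Zone I, w=70) → cum 356
  km 28 (Zone IV, w=30) → cum 386
  km 30 (Zone VI, w=150) → cum 536
Optimal location: km 15.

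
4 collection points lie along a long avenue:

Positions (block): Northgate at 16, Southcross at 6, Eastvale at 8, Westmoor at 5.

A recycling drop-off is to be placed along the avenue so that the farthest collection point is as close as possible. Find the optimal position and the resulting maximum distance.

location 10.5, max distance 5.5

The 1-center on a line is the midpoint of the two extreme points: leftmost at 5, rightmost at 16.
Optimal location = (5 + 16)/2 = 10.5; maximum distance = (16 − 5)/2 = 5.5.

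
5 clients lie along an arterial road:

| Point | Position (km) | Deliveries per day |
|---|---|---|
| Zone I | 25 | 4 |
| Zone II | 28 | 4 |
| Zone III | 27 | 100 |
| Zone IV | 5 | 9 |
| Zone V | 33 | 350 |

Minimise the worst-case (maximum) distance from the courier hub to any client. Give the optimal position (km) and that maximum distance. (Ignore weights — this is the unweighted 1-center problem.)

location 19, max distance 14

The 1-center on a line is the midpoint of the two extreme points: leftmost at 5, rightmost at 33.
Optimal location = (5 + 33)/2 = 19; maximum distance = (33 − 5)/2 = 14.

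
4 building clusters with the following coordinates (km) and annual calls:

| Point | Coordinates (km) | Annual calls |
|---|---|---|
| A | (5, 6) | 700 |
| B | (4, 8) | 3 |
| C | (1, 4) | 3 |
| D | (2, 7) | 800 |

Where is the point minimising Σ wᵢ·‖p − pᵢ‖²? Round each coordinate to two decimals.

The minimiser of Σwᵢ‖p−pᵢ‖² is the weighted centroid p* = (Σwᵢpᵢ)/(Σwᵢ).
Σwᵢ = 1506.
Σwᵢxᵢ = 700·5 + 3·4 + 3·1 + 800·2 = 5115.
Σwᵢyᵢ = 700·6 + 3·8 + 3·4 + 800·7 = 9836.
x* = 5115/1506 = 3.40, y* = 9836/1506 = 6.53.

(3.40, 6.53)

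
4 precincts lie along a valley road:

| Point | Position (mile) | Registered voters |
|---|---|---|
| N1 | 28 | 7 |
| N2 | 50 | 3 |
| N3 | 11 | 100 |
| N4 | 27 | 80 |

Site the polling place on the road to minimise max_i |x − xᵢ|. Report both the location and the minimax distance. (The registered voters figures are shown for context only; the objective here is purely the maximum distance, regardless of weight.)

The 1-center on a line is the midpoint of the two extreme points: leftmost at 11, rightmost at 50.
Optimal location = (11 + 50)/2 = 30.5; maximum distance = (50 − 11)/2 = 19.5.

location 30.5, max distance 19.5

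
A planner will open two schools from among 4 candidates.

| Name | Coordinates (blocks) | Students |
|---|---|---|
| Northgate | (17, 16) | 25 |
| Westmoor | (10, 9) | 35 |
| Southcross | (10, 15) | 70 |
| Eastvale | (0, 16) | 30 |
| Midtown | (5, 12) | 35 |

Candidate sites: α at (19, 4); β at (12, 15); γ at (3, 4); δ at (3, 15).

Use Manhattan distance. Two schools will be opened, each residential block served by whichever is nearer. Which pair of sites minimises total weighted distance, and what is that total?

{β, δ}, total 865

Evaluate every pair (each demand assigned to the nearer of the two):
  {β, δ}: total = 865
  {α, β}: total = 1310
  {β, γ}: total = 1310
  {γ, δ}: total = 1580
  {α, δ}: total = 1590
  {α, γ}: total = 2830
Best pair: {β, δ} with total 865.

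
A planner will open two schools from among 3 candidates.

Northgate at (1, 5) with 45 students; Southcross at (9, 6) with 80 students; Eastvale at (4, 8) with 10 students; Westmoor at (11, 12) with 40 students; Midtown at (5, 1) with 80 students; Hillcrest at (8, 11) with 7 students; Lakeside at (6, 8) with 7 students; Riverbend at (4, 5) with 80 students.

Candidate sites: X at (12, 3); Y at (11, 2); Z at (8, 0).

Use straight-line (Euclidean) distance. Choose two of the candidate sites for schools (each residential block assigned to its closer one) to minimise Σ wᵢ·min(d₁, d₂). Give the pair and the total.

Evaluate every pair (each demand assigned to the nearer of the two):
  {X, Z}: total = 2060.7
  {Y, Z}: total = 2120.6
  {X, Y}: total = 2476.8
Best pair: {X, Z} with total 2060.7.

{X, Z}, total 2060.7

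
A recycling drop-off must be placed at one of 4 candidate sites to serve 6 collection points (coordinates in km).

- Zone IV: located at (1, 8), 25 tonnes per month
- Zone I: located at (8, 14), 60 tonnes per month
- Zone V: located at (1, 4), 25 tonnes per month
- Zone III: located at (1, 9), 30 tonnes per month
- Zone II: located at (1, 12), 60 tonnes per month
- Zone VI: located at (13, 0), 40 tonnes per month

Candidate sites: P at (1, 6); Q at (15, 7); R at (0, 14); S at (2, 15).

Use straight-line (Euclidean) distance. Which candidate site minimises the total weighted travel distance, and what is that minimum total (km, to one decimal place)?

P, total 1724.5 km

Total weighted distance at each candidate:
  P (1, 6): total = 1724.5
  Q (15, 7): total = 2910.2
  R (0, 14): total = 1934.6
  S (2, 15): total = 1934.1
Minimum is at P with total 1724.5 km.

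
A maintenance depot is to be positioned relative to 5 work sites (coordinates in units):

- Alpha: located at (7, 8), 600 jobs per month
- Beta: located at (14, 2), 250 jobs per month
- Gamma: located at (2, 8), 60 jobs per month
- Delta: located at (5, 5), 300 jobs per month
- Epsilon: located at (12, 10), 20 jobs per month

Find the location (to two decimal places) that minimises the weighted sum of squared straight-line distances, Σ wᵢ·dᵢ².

The minimiser of Σwᵢ‖p−pᵢ‖² is the weighted centroid p* = (Σwᵢpᵢ)/(Σwᵢ).
Σwᵢ = 1230.
Σwᵢxᵢ = 600·7 + 250·14 + 60·2 + 300·5 + 20·12 = 9560.
Σwᵢyᵢ = 600·8 + 250·2 + 60·8 + 300·5 + 20·10 = 7480.
x* = 9560/1230 = 7.77, y* = 7480/1230 = 6.08.

(7.77, 6.08)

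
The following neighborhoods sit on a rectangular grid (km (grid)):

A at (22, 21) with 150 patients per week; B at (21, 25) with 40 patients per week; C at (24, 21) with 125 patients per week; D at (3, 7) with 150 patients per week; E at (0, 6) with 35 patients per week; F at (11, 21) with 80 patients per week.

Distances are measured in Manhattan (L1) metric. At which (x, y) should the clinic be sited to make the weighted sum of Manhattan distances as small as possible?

(21, 21)

Manhattan distance separates: Σwᵢ(|x−xᵢ|+|y−yᵢ|) = Σwᵢ|x−xᵢ| + Σwᵢ|y−yᵢ|, so x and y are optimised independently as 1-D weighted medians.
Total weight W = 580; half = 290.
x-coordinate, sorted with cumulative weight:
  x=0 (E, w=35) cum 35
  x=3 (D, w=150) cum 185
  x=11 (F, w=80) cum 265
  x=21 (B, w=40) cum 305  ← median
  x=22 (A, w=150) cum 455
  x=24 (C, w=125) cum 580
⇒ x* = 21
y-coordinate, sorted with cumulative weight:
  y=6 (E, w=35) cum 35
  y=7 (D, w=150) cum 185
  y=21 (A, w=150) cum 335  ← median
  y=21 (C, w=125) cum 460
  y=21 (F, w=80) cum 540
  y=25 (B, w=40) cum 580
⇒ y* = 21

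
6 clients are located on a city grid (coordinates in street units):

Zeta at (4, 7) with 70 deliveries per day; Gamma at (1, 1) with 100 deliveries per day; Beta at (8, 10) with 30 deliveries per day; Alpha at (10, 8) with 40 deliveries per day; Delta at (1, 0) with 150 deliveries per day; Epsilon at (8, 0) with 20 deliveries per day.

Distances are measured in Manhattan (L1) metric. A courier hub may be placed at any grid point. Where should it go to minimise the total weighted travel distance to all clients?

(1, 1)

Manhattan distance separates: Σwᵢ(|x−xᵢ|+|y−yᵢ|) = Σwᵢ|x−xᵢ| + Σwᵢ|y−yᵢ|, so x and y are optimised independently as 1-D weighted medians.
Total weight W = 410; half = 205.
x-coordinate, sorted with cumulative weight:
  x=1 (Gamma, w=100) cum 100
  x=1 (Delta, w=150) cum 250  ← median
  x=4 (Zeta, w=70) cum 320
  x=8 (Beta, w=30) cum 350
  x=8 (Epsilon, w=20) cum 370
  x=10 (Alpha, w=40) cum 410
⇒ x* = 1
y-coordinate, sorted with cumulative weight:
  y=0 (Delta, w=150) cum 150
  y=0 (Epsilon, w=20) cum 170
  y=1 (Gamma, w=100) cum 270  ← median
  y=7 (Zeta, w=70) cum 340
  y=8 (Alpha, w=40) cum 380
  y=10 (Beta, w=30) cum 410
⇒ y* = 1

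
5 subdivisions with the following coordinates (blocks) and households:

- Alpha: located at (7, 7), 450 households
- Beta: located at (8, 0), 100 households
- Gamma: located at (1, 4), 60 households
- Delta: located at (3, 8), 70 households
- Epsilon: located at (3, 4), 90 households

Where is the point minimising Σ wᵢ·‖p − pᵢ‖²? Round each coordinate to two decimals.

(5.83, 5.60)

The minimiser of Σwᵢ‖p−pᵢ‖² is the weighted centroid p* = (Σwᵢpᵢ)/(Σwᵢ).
Σwᵢ = 770.
Σwᵢxᵢ = 450·7 + 100·8 + 60·1 + 70·3 + 90·3 = 4490.
Σwᵢyᵢ = 450·7 + 100·0 + 60·4 + 70·8 + 90·4 = 4310.
x* = 4490/770 = 5.83, y* = 4310/770 = 5.60.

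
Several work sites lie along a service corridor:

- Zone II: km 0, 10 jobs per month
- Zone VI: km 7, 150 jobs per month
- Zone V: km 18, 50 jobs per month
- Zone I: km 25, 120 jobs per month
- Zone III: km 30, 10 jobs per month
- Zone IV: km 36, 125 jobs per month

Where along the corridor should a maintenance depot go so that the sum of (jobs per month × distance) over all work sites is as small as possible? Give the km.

For a sum of weighted absolute distances on a line, the optimum is the weighted median (not the mean). Total weight W = 465; half-weight = 232.5.
Sort by position and accumulate weight:
  km 0 (Zone II, w=10) → cum 10
  km 7 (Zone VI, w=150) → cum 160
  km 18 (Zone V, w=50) → cum 210
  km 25 (Zone I, w=120) → cum 330  ≥ 232.5 → median here
  km 30 (Zone III, w=10) → cum 340
  km 36 (Zone IV, w=125) → cum 465
Optimal location: km 25.

x = 25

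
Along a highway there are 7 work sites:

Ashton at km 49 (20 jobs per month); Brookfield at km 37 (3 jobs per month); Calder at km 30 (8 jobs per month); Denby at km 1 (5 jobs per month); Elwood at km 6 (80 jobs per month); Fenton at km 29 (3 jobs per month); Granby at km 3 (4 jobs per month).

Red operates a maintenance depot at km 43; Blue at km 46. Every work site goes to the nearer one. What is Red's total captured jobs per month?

The indifferent point is the midpoint (43+46)/2 = 44.5; work sites left of it (closer to Red at 43) go to Red, those right go to Blue.
  Denby at 1 (w=5) → Red
  Granby at 3 (w=4) → Red
  Elwood at 6 (w=80) → Red
  Fenton at 29 (w=3) → Red
  Calder at 30 (w=8) → Red
  Brookfield at 37 (w=3) → Red
  Ashton at 49 (w=20) → Blue
Red captures 103; Blue captures 20.

103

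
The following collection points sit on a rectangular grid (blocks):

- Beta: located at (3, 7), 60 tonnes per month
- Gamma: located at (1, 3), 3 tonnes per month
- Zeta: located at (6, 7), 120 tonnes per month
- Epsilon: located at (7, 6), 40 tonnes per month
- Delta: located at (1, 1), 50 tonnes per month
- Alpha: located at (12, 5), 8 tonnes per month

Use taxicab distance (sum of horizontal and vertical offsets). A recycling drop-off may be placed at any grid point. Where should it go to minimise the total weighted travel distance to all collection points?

Manhattan distance separates: Σwᵢ(|x−xᵢ|+|y−yᵢ|) = Σwᵢ|x−xᵢ| + Σwᵢ|y−yᵢ|, so x and y are optimised independently as 1-D weighted medians.
Total weight W = 281; half = 140.5.
x-coordinate, sorted with cumulative weight:
  x=1 (Gamma, w=3) cum 3
  x=1 (Delta, w=50) cum 53
  x=3 (Beta, w=60) cum 113
  x=6 (Zeta, w=120) cum 233  ← median
  x=7 (Epsilon, w=40) cum 273
  x=12 (Alpha, w=8) cum 281
⇒ x* = 6
y-coordinate, sorted with cumulative weight:
  y=1 (Delta, w=50) cum 50
  y=3 (Gamma, w=3) cum 53
  y=5 (Alpha, w=8) cum 61
  y=6 (Epsilon, w=40) cum 101
  y=7 (Beta, w=60) cum 161  ← median
  y=7 (Zeta, w=120) cum 281
⇒ y* = 7

(6, 7)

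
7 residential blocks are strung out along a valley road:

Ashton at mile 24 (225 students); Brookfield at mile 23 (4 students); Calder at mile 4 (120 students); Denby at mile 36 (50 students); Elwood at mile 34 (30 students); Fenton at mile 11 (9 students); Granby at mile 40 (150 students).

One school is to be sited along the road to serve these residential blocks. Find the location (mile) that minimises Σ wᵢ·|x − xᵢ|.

For a sum of weighted absolute distances on a line, the optimum is the weighted median (not the mean). Total weight W = 588; half-weight = 294.
Sort by position and accumulate weight:
  mile 4 (Calder, w=120) → cum 120
  mile 11 (Fenton, w=9) → cum 129
  mile 23 (Brookfield, w=4) → cum 133
  mile 24 (Ashton, w=225) → cum 358  ≥ 294 → median here
  mile 34 (Elwood, w=30) → cum 388
  mile 36 (Denby, w=50) → cum 438
  mile 40 (Granby, w=150) → cum 588
Optimal location: mile 24.

x = 24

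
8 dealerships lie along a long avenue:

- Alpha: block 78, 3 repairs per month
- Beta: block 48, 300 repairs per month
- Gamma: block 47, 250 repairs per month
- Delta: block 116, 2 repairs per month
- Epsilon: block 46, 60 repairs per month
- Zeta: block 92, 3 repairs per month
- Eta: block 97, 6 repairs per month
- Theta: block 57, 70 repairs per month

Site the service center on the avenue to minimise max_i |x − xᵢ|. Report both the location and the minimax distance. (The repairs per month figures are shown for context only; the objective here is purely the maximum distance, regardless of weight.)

The 1-center on a line is the midpoint of the two extreme points: leftmost at 46, rightmost at 116.
Optimal location = (46 + 116)/2 = 81; maximum distance = (116 − 46)/2 = 35.

location 81, max distance 35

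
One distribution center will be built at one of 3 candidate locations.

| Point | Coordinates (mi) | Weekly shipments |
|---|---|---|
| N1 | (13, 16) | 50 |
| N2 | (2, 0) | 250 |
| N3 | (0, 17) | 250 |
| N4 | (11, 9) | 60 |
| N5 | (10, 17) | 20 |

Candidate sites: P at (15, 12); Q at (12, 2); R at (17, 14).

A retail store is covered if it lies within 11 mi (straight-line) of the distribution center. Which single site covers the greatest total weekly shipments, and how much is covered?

Coverage radius r = 11 mi; a point is covered iff (Δx)²+(Δy)² ≤ 11² = 121.
  P (15, 12): covers {N1, N4, N5} → 130
  Q (12, 2): covers {N2, N4} → 310
  R (17, 14): covers {N1, N4, N5} → 130
Maximum coverage at Q: 310 weekly shipments.

Q, covering 310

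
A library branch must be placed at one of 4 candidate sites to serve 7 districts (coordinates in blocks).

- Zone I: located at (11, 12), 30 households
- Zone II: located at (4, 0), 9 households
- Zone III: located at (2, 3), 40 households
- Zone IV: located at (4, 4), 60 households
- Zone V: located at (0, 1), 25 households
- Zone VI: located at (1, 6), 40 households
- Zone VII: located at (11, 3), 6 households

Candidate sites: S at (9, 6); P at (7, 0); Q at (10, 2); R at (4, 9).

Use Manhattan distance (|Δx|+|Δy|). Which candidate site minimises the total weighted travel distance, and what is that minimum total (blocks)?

R, total 1619 blocks

Total weighted distance at each candidate:
  S (9, 6): total = 1859
  P (7, 0): total = 1969
  Q (10, 2): total = 2049
  R (4, 9): total = 1619
Minimum is at R with total 1619 blocks.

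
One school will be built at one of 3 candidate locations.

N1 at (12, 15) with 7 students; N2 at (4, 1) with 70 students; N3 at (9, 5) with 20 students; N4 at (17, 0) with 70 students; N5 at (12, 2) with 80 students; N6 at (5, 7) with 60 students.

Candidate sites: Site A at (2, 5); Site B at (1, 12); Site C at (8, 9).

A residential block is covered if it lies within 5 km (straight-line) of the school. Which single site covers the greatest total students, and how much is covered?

Coverage radius r = 5 km; a point is covered iff (Δx)²+(Δy)² ≤ 5² = 25.
  Site A (2, 5): covers {N2, N6} → 130
  Site B (1, 12): covers {none} → 0
  Site C (8, 9): covers {N3, N6} → 80
Maximum coverage at Site A: 130 students.

Site A, covering 130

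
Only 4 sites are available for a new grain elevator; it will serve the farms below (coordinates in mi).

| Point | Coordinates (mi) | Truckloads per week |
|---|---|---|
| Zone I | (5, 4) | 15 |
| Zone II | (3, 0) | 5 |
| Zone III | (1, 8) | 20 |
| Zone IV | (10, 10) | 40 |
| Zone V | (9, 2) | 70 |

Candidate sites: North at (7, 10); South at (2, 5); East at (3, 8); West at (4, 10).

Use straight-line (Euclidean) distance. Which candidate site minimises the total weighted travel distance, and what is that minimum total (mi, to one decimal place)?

North, total 972.4 mi

Total weighted distance at each candidate:
  North (7, 10): total = 972.4
  South (2, 5): total = 1046.6
  East (3, 8): total = 1032.3
  West (4, 10): total = 1114.0
Minimum is at North with total 972.4 mi.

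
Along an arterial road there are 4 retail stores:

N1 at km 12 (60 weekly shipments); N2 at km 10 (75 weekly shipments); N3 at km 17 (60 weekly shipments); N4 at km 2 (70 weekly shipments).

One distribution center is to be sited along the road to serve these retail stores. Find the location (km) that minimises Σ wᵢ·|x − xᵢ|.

x = 10

For a sum of weighted absolute distances on a line, the optimum is the weighted median (not the mean). Total weight W = 265; half-weight = 132.5.
Sort by position and accumulate weight:
  km 2 (N4, w=70) → cum 70
  km 10 (N2, w=75) → cum 145  ≥ 132.5 → median here
  km 12 (N1, w=60) → cum 205
  km 17 (N3, w=60) → cum 265
Optimal location: km 10.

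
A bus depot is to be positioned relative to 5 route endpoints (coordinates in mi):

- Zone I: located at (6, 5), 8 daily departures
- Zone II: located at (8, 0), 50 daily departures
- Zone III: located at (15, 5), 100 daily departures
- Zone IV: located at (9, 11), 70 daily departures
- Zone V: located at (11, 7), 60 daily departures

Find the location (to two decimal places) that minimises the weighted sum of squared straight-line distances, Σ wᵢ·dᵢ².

The minimiser of Σwᵢ‖p−pᵢ‖² is the weighted centroid p* = (Σwᵢpᵢ)/(Σwᵢ).
Σwᵢ = 288.
Σwᵢxᵢ = 8·6 + 50·8 + 100·15 + 70·9 + 60·11 = 3238.
Σwᵢyᵢ = 8·5 + 50·0 + 100·5 + 70·11 + 60·7 = 1730.
x* = 3238/288 = 11.24, y* = 1730/288 = 6.01.

(11.24, 6.01)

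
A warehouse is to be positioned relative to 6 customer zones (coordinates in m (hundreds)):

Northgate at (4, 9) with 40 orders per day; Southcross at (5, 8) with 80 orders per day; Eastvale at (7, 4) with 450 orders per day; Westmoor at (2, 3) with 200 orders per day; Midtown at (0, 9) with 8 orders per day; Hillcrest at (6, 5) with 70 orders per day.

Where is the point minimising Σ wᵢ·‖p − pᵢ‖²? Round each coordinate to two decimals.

(5.34, 4.51)

The minimiser of Σwᵢ‖p−pᵢ‖² is the weighted centroid p* = (Σwᵢpᵢ)/(Σwᵢ).
Σwᵢ = 848.
Σwᵢxᵢ = 40·4 + 80·5 + 450·7 + 200·2 + 8·0 + 70·6 = 4530.
Σwᵢyᵢ = 40·9 + 80·8 + 450·4 + 200·3 + 8·9 + 70·5 = 3822.
x* = 4530/848 = 5.34, y* = 3822/848 = 4.51.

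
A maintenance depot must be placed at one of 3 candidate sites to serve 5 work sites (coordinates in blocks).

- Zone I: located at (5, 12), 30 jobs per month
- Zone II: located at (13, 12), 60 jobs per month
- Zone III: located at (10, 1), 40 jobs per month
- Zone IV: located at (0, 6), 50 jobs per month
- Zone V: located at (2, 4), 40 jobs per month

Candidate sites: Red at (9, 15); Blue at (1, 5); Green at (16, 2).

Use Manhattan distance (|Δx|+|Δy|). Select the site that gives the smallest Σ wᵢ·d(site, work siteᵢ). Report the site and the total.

Blue, total 2170 blocks

Total weighted distance at each candidate:
  Red (9, 15): total = 2850
  Blue (1, 5): total = 2170
  Green (16, 2): total = 3330
Minimum is at Blue with total 2170 blocks.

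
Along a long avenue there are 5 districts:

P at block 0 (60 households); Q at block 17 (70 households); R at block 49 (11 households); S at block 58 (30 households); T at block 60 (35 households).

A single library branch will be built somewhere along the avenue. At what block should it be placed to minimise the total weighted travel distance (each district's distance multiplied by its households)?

For a sum of weighted absolute distances on a line, the optimum is the weighted median (not the mean). Total weight W = 206; half-weight = 103.
Sort by position and accumulate weight:
  block 0 (P, w=60) → cum 60
  block 17 (Q, w=70) → cum 130  ≥ 103 → median here
  block 49 (R, w=11) → cum 141
  block 58 (S, w=30) → cum 171
  block 60 (T, w=35) → cum 206
Optimal location: block 17.

x = 17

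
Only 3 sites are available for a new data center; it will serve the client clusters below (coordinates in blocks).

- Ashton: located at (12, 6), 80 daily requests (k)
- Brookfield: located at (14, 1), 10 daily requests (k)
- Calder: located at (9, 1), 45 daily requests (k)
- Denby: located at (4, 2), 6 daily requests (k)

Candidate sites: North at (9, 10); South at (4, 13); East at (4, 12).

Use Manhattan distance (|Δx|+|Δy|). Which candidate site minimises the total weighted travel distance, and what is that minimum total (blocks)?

Total weighted distance at each candidate:
  North (9, 10): total = 1183
  South (4, 13): total = 2251
  East (4, 12): total = 2110
Minimum is at North with total 1183 blocks.

North, total 1183 blocks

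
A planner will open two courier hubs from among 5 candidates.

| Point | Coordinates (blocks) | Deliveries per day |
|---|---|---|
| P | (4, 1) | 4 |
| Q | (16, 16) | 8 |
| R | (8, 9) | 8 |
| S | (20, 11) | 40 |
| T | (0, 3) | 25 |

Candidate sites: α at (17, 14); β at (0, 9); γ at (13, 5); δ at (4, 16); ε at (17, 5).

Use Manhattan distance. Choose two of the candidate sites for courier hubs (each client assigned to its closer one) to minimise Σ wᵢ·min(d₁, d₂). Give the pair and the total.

Evaluate every pair (each demand assigned to the nearer of the two):
  {α, β}: total = 526
  {β, ε}: total = 718
  {α, γ}: total = 763
  {α, δ}: total = 837
  {β, γ}: total = 894
  {α, ε}: total = 911
  {γ, ε}: total = 955
  {δ, ε}: total = 1029
  {γ, δ}: total = 1115
  {β, δ}: total = 1198
Best pair: {α, β} with total 526.

{α, β}, total 526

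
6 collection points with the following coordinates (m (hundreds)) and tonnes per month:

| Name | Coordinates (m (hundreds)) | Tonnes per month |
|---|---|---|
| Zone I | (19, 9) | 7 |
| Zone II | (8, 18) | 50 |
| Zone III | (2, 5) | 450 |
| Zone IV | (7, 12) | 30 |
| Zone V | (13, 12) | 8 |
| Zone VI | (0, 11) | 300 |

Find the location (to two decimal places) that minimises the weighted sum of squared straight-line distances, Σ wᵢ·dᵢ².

(2.07, 8.25)

The minimiser of Σwᵢ‖p−pᵢ‖² is the weighted centroid p* = (Σwᵢpᵢ)/(Σwᵢ).
Σwᵢ = 845.
Σwᵢxᵢ = 7·19 + 50·8 + 450·2 + 30·7 + 8·13 + 300·0 = 1747.
Σwᵢyᵢ = 7·9 + 50·18 + 450·5 + 30·12 + 8·12 + 300·11 = 6969.
x* = 1747/845 = 2.07, y* = 6969/845 = 8.25.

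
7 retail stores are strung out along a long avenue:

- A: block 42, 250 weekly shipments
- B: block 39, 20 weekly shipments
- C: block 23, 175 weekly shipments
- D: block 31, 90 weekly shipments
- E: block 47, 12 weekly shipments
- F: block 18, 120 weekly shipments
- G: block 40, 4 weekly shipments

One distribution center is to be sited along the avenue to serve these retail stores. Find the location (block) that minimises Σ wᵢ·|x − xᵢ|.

For a sum of weighted absolute distances on a line, the optimum is the weighted median (not the mean). Total weight W = 671; half-weight = 335.5.
Sort by position and accumulate weight:
  block 18 (F, w=120) → cum 120
  block 23 (C, w=175) → cum 295
  block 31 (D, w=90) → cum 385  ≥ 335.5 → median here
  block 39 (B, w=20) → cum 405
  block 40 (G, w=4) → cum 409
  block 42 (A, w=250) → cum 659
  block 47 (E, w=12) → cum 671
Optimal location: block 31.

x = 31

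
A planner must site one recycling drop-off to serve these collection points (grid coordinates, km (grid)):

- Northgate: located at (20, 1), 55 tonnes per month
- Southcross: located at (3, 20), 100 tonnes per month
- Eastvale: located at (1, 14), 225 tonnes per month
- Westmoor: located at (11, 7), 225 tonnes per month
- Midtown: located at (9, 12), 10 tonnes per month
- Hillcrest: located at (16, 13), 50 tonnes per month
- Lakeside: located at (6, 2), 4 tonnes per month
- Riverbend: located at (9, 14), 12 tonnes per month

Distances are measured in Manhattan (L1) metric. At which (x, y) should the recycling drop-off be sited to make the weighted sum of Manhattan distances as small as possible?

(9, 13)

Manhattan distance separates: Σwᵢ(|x−xᵢ|+|y−yᵢ|) = Σwᵢ|x−xᵢ| + Σwᵢ|y−yᵢ|, so x and y are optimised independently as 1-D weighted medians.
Total weight W = 681; half = 340.5.
x-coordinate, sorted with cumulative weight:
  x=1 (Eastvale, w=225) cum 225
  x=3 (Southcross, w=100) cum 325
  x=6 (Lakeside, w=4) cum 329
  x=9 (Midtown, w=10) cum 339
  x=9 (Riverbend, w=12) cum 351  ← median
  x=11 (Westmoor, w=225) cum 576
  x=16 (Hillcrest, w=50) cum 626
  x=20 (Northgate, w=55) cum 681
⇒ x* = 9
y-coordinate, sorted with cumulative weight:
  y=1 (Northgate, w=55) cum 55
  y=2 (Lakeside, w=4) cum 59
  y=7 (Westmoor, w=225) cum 284
  y=12 (Midtown, w=10) cum 294
  y=13 (Hillcrest, w=50) cum 344  ← median
  y=14 (Eastvale, w=225) cum 569
  y=14 (Riverbend, w=12) cum 581
  y=20 (Southcross, w=100) cum 681
⇒ y* = 13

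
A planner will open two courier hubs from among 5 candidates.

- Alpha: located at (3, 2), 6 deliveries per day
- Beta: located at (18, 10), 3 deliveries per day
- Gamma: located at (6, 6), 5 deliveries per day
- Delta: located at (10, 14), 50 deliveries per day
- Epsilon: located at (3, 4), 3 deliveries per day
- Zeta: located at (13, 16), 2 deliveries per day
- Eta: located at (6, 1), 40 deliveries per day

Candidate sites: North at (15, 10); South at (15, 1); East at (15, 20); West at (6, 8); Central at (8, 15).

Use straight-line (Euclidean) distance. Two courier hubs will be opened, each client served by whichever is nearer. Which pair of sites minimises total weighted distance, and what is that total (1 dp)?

{West, Central}, total 500.8

Evaluate every pair (each demand assigned to the nearer of the two):
  {West, Central}: total = 500.8
  {South, Central}: total = 665.1
  {North, West}: total = 687.1
  {East, West}: total = 746.1
  {South, West}: total = 755.5
  {North, Central}: total = 806.0
  {North, South}: total = 860.4
  {East, Central}: total = 883.7
  {South, East}: total = 948.8
  {North, East}: total = 1023.2
Best pair: {West, Central} with total 500.8.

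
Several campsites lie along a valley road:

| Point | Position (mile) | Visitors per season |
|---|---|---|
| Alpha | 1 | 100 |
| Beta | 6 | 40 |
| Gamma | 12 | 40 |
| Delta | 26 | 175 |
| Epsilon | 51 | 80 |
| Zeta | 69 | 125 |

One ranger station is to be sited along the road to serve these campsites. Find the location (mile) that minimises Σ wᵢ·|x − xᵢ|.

x = 26

For a sum of weighted absolute distances on a line, the optimum is the weighted median (not the mean). Total weight W = 560; half-weight = 280.
Sort by position and accumulate weight:
  mile 1 (Alpha, w=100) → cum 100
  mile 6 (Beta, w=40) → cum 140
  mile 12 (Gamma, w=40) → cum 180
  mile 26 (Delta, w=175) → cum 355  ≥ 280 → median here
  mile 51 (Epsilon, w=80) → cum 435
  mile 69 (Zeta, w=125) → cum 560
Optimal location: mile 26.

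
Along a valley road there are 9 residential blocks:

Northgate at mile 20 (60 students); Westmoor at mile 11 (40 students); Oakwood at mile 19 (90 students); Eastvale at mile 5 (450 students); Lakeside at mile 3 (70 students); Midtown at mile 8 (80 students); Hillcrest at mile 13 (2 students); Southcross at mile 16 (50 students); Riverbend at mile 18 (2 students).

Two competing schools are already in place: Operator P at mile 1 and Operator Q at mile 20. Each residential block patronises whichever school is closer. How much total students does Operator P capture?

600

The indifferent point is the midpoint (1+20)/2 = 10.5; residential blocks left of it (closer to Operator P at 1) go to Operator P, those right go to Operator Q.
  Lakeside at 3 (w=70) → Operator P
  Eastvale at 5 (w=450) → Operator P
  Midtown at 8 (w=80) → Operator P
  Westmoor at 11 (w=40) → Operator Q
  Hillcrest at 13 (w=2) → Operator Q
  Southcross at 16 (w=50) → Operator Q
  Riverbend at 18 (w=2) → Operator Q
  Oakwood at 19 (w=90) → Operator Q
  Northgate at 20 (w=60) → Operator Q
Operator P captures 600; Operator Q captures 244.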